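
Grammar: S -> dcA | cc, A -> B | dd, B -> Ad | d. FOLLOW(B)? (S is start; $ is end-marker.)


$ ∈ FOLLOW(S). For each A -> αBβ: add FIRST(β)\{ε} to FOLLOW(B); if β nullable, add FOLLOW(A).
FOLLOW(B) = {$, d}


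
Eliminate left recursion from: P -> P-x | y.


Left-recursive alternatives: P-x; non-recursive: y
Introduce P': P -> yP', P' -> -xP' | ε


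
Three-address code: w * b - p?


Break into single-operator statements:
t1 = w * b
t2 = t1 - p


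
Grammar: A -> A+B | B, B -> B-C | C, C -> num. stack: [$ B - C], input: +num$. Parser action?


handle 'B-C' on top
Action: reduce (B -> B-C)


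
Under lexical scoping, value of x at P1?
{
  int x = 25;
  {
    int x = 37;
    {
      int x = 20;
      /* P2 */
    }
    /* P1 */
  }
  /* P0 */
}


x declared in the same block as P1
x = 37


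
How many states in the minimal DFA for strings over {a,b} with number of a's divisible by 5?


Track (count of a) mod 5: states 0..4, accept at 0
Minimal DFA: 5 states


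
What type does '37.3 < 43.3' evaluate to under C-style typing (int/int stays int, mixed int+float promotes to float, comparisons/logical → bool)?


Operand types: float < float
Rule: comparison yields bool
Result type: bool


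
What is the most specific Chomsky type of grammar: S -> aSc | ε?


Single nonterminal LHS, but a^n c^n is not regular
Classification: Type 2 (Context-Free)


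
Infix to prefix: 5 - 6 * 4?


'*' binds tighter: tree is (- 5 (* 6 4))
Prefix: - 5 * 6 4


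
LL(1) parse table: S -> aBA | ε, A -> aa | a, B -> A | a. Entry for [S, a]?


For [S, a]: 'a' ∈ FIRST(aBA)
Entry: S -> aBA


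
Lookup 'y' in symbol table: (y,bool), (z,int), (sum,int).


Lookup 'y' → type bool


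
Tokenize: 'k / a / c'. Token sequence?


Scan left to right, longest-match per lexeme
Tokens: ID(k), OP(/), ID(a), OP(/), ID(c)


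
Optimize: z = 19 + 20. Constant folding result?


19 + 20 = 39 at compile time
Optimized: z = 39


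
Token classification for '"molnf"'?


Pattern: double-quoted sequence
Type: STRING_LITERAL


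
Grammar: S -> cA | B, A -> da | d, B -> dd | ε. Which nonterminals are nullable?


A nonterminal is nullable iff some alternative derives ε (directly, or every symbol in it is nullable)
Nullable: {B, S}


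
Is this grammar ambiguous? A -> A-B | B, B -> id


precedence layered via separate nonterminal B: deterministic
Unambiguous


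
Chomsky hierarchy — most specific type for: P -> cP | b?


Right-linear: every RHS is a terminal or a terminal followed by one nonterminal
Classification: Type 3 (Regular)


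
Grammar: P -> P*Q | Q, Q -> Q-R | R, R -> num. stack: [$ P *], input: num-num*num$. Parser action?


no handle ('P*' is not any RHS); shift 'num'
Action: shift


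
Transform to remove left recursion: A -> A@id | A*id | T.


Left-recursive alternatives: A@id, A*id; non-recursive: T
Introduce A': A -> TA', A' -> @idA' | *idA' | ε


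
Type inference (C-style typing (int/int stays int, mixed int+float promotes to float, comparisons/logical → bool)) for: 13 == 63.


Operand types: int == int
Rule: comparison yields bool
Result type: bool


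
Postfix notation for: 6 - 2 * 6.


* has higher precedence, evaluate 2*6 first
Postfix: 6 2 6 * -


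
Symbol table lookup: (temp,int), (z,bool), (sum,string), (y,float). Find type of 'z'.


Lookup 'z' → type bool


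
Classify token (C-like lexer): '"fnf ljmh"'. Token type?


Pattern: double-quoted sequence
Type: STRING_LITERAL


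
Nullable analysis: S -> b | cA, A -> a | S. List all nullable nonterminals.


A nonterminal is nullable iff some alternative derives ε (directly, or every symbol in it is nullable)
Nullable: {}


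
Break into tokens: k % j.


Scan left to right, longest-match per lexeme
Tokens: ID(k), OP(%), ID(j)


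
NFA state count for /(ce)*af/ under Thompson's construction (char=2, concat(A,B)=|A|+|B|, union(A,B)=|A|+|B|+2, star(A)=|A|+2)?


Syntax tree has 4 char leaf(s), 0 union(s), 1 star(s)
chars contribute 4×2 = 8; each union adds +2; each star adds +2
Total: 8 + 0 + 2 = 10 states


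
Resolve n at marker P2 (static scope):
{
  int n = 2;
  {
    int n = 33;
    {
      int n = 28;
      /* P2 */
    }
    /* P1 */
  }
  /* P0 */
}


n declared in the same block as P2
n = 28


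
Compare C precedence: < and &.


'<' is relational (level 7); '&' is bitwise AND (level 5)
Higher level binds tighter
'<' has higher precedence than '&'


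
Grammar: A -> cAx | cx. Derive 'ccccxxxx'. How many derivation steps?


Derivation: A => cAx => ccAxx => cccAxxx => ccccxxxx
Steps: 4


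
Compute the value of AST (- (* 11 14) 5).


Evaluate inner: (* 11 14) = 154
Evaluate root: (- 154 5) = 149
Result: 149


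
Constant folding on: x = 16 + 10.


16 + 10 = 26 at compile time
Optimized: x = 26


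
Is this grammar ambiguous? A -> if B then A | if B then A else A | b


dangling else: 'if B then if B then b else b' parses two ways
Ambiguous


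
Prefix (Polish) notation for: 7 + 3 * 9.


'*' binds tighter: tree is (+ 7 (* 3 9))
Prefix: + 7 * 3 9


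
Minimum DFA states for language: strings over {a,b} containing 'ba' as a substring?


KMP-style automaton: 2 progress states + 1 absorbing accept = 3
Minimal DFA: 3 states


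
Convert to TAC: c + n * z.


Break into single-operator statements:
t1 = n * z
t2 = c + t1


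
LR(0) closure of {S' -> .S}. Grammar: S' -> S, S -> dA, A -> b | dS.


Start: S' -> .S
For each item with dot before a nonterminal B, add B -> .γ for every B-production
Closure: [S' -> .S, S -> .dA]


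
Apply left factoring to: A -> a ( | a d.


Common prefix: 'a'
Factored: A -> a A', A' -> ( | d


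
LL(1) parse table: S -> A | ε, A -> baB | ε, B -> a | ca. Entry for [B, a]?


For [B, a]: 'a' ∈ FIRST(a)
Entry: B -> a


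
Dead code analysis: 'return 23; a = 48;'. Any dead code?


statement follows a return and is unreachable
Dead: 'a = 48'


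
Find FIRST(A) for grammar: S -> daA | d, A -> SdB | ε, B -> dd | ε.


Per alternative of A: FIRST(SdB) = {d}; FIRST(ε) = {ε}
FIRST(A) = {d, ε}


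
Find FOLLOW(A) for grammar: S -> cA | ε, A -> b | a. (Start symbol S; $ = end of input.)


$ ∈ FOLLOW(S). For each A -> αBβ: add FIRST(β)\{ε} to FOLLOW(B); if β nullable, add FOLLOW(A).
FOLLOW(A) = {$}


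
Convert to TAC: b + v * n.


Break into single-operator statements:
t1 = v * n
t2 = b + t1


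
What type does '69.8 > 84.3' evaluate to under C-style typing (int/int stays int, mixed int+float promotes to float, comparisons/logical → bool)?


Operand types: float > float
Rule: comparison yields bool
Result type: bool


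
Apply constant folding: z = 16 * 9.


16 * 9 = 144 at compile time
Optimized: z = 144


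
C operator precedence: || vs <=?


'<=' is relational (level 7); '||' is logical OR (level 1)
Higher level binds tighter
'<=' has higher precedence than '||'


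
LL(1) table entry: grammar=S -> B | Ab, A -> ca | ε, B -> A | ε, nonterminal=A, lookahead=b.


For [A, b]: ε is nullable and 'b' ∈ FOLLOW(A)
Entry: A -> ε


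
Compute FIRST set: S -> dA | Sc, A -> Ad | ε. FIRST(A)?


Per alternative of A: FIRST(Ad) = {d}; FIRST(ε) = {ε}
FIRST(A) = {d, ε}


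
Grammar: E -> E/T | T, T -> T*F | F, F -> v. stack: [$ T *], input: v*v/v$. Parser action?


no handle; shift 'v'
Action: shift


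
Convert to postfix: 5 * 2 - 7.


Left to right (same or higher precedence on left)
Postfix: 5 2 * 7 -


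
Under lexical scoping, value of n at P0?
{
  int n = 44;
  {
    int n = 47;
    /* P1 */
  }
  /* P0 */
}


n declared in the same block as P0
n = 44


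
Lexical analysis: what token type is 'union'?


Pattern: reserved word
Type: KEYWORD


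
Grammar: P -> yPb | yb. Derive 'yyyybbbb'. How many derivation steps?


Derivation: P => yPb => yyPbb => yyyPbbb => yyyybbbb
Steps: 4


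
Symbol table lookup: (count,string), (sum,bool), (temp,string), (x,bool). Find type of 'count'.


Lookup 'count' → type string


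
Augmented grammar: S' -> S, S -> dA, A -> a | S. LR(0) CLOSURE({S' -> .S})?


Start: S' -> .S
For each item with dot before a nonterminal B, add B -> .γ for every B-production
Closure: [S' -> .S, S -> .dA]


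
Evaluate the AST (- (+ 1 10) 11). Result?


Evaluate inner: (+ 1 10) = 11
Evaluate root: (- 11 11) = 0
Result: 0


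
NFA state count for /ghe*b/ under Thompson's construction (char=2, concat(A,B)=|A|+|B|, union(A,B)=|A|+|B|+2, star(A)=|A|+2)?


Syntax tree has 4 char leaf(s), 0 union(s), 1 star(s)
chars contribute 4×2 = 8; each union adds +2; each star adds +2
Total: 8 + 0 + 2 = 10 states


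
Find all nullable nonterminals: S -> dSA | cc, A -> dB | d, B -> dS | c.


A nonterminal is nullable iff some alternative derives ε (directly, or every symbol in it is nullable)
Nullable: {}


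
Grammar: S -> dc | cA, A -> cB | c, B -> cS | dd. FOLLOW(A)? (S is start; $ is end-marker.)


$ ∈ FOLLOW(S). For each A -> αBβ: add FIRST(β)\{ε} to FOLLOW(B); if β nullable, add FOLLOW(A).
FOLLOW(A) = {$}


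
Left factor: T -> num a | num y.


Common prefix: 'num'
Factored: T -> num T', T' -> a | y


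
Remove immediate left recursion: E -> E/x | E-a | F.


Left-recursive alternatives: E/x, E-a; non-recursive: F
Introduce E': E -> FE', E' -> /xE' | -aE' | ε


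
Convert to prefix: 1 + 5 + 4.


left-to-right (same/higher precedence on left): tree is (+ (+ 1 5) 4)
Prefix: + + 1 5 4


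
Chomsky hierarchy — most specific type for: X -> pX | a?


Right-linear: every RHS is a terminal or a terminal followed by one nonterminal
Classification: Type 3 (Regular)


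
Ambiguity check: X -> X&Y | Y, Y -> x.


precedence layered via separate nonterminal Y: deterministic
Unambiguous


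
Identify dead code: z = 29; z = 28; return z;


first assignment to z is overwritten before any read
Dead: 'z = 29'


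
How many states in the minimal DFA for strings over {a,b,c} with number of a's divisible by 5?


Track (count of a) mod 5: states 0..4, accept at 0
Minimal DFA: 5 states


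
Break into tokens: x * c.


Scan left to right, longest-match per lexeme
Tokens: ID(x), OP(*), ID(c)


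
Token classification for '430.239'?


Pattern: digits with a decimal point
Type: FLOAT_LITERAL


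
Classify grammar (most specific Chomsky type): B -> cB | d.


Right-linear: every RHS is a terminal or a terminal followed by one nonterminal
Classification: Type 3 (Regular)


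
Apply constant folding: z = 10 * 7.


10 * 7 = 70 at compile time
Optimized: z = 70


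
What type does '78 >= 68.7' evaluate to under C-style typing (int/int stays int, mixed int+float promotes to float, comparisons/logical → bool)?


Operand types: int >= float
Rule: comparison yields bool
Result type: bool


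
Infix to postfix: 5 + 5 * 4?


* has higher precedence, evaluate 5*4 first
Postfix: 5 5 4 * +


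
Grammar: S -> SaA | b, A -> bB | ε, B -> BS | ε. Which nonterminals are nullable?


A nonterminal is nullable iff some alternative derives ε (directly, or every symbol in it is nullable)
Nullable: {A, B}


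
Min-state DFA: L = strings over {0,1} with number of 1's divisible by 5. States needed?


Track (count of 1) mod 5: states 0..4, accept at 0
Minimal DFA: 5 states


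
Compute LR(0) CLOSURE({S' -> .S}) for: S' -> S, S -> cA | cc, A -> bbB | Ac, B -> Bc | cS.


Start: S' -> .S
For each item with dot before a nonterminal B, add B -> .γ for every B-production
Closure: [S' -> .S, S -> .cA, S -> .cc]


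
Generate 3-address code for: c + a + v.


Break into single-operator statements:
t1 = c + a
t2 = t1 + v


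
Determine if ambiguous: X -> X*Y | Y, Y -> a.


precedence layered via separate nonterminal Y: deterministic
Unambiguous


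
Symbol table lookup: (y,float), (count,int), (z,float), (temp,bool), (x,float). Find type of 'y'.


Lookup 'y' → type float


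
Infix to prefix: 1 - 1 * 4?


'*' binds tighter: tree is (- 1 (* 1 4))
Prefix: - 1 * 1 4


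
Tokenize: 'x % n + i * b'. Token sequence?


Scan left to right, longest-match per lexeme
Tokens: ID(x), OP(%), ID(n), OP(+), ID(i), OP(*), ID(b)


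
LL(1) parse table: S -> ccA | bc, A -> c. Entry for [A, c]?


For [A, c]: 'c' ∈ FIRST(c)
Entry: A -> c


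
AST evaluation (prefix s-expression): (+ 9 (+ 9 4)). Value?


Evaluate inner: (+ 9 4) = 13
Evaluate root: (+ 9 13) = 22
Result: 22


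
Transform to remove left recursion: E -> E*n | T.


Left-recursive alternatives: E*n; non-recursive: T
Introduce E': E -> TE', E' -> *nE' | ε


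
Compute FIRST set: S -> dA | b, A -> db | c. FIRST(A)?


Per alternative of A: FIRST(db) = {d}; FIRST(c) = {c}
FIRST(A) = {c, d}


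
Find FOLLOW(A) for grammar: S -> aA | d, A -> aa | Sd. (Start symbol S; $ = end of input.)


$ ∈ FOLLOW(S). For each A -> αBβ: add FIRST(β)\{ε} to FOLLOW(B); if β nullable, add FOLLOW(A).
FOLLOW(A) = {$, d}


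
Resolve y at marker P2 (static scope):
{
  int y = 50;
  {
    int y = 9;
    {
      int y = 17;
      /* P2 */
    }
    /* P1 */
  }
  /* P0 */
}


y declared in the same block as P2
y = 17


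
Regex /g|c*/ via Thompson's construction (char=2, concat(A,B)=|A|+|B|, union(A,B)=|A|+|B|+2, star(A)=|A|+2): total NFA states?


Syntax tree has 2 char leaf(s), 1 union(s), 1 star(s)
chars contribute 2×2 = 4; each union adds +2; each star adds +2
Total: 4 + 2 + 2 = 8 states


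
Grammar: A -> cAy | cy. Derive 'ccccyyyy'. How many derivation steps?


Derivation: A => cAy => ccAyy => cccAyyy => ccccyyyy
Steps: 4


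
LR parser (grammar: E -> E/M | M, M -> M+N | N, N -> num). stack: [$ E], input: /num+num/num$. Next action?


shift '/' to continue E -> E/M
Action: shift


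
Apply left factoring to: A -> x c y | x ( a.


Common prefix: 'x'
Factored: A -> x A', A' -> c y | ( a


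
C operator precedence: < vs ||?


'<' is relational (level 7); '||' is logical OR (level 1)
Higher level binds tighter
'<' has higher precedence than '||'


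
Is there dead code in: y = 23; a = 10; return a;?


y is assigned but never read
Dead: 'y = 23'


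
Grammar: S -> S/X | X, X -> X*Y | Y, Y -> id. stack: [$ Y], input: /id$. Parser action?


'Y' (not preceded by X*) is the handle for X -> Y
Action: reduce (X -> Y)


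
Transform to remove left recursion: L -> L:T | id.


Left-recursive alternatives: L:T; non-recursive: id
Introduce L': L -> idL', L' -> :TL' | ε


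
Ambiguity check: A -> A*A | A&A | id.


'id*id&id' has two parse trees (no precedence encoded between * and &)
Ambiguous


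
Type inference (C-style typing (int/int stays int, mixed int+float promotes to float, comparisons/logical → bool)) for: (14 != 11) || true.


Operand types: bool || bool
Rule: logical operators take bool operands and yield bool
Result type: bool


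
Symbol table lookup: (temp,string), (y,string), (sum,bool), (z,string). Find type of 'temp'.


Lookup 'temp' → type string


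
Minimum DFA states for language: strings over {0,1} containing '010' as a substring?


KMP-style automaton: 3 progress states + 1 absorbing accept = 4
Minimal DFA: 4 states


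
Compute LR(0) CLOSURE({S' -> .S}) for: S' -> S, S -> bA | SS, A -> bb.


Start: S' -> .S
For each item with dot before a nonterminal B, add B -> .γ for every B-production
Closure: [S' -> .S, S -> .bA, S -> .SS]


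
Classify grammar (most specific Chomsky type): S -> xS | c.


Right-linear: every RHS is a terminal or a terminal followed by one nonterminal
Classification: Type 3 (Regular)


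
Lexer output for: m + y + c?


Scan left to right, longest-match per lexeme
Tokens: ID(m), OP(+), ID(y), OP(+), ID(c)


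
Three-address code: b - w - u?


Break into single-operator statements:
t1 = b - w
t2 = t1 - u


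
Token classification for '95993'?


Pattern: digits only
Type: INTEGER_LITERAL


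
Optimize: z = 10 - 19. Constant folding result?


10 - 19 = -9 at compile time
Optimized: z = -9


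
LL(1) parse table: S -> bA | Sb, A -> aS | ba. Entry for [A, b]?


For [A, b]: 'b' ∈ FIRST(ba)
Entry: A -> ba


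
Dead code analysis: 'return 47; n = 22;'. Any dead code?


statement follows a return and is unreachable
Dead: 'n = 22'


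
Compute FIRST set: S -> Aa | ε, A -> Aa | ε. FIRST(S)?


Per alternative of S: FIRST(Aa) = {a}; FIRST(ε) = {ε}
FIRST(S) = {a, ε}


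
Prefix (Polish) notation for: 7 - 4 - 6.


left-to-right (same/higher precedence on left): tree is (- (- 7 4) 6)
Prefix: - - 7 4 6


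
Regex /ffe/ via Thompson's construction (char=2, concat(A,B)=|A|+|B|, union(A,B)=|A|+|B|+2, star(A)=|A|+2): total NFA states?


Syntax tree has 3 char leaf(s), 0 union(s), 0 star(s)
chars contribute 3×2 = 6; each union adds +2; each star adds +2
Total: 6 + 0 + 0 = 6 states


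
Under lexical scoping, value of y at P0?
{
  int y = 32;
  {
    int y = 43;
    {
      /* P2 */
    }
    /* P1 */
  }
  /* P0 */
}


y declared in the same block as P0
y = 32


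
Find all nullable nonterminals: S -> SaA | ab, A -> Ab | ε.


A nonterminal is nullable iff some alternative derives ε (directly, or every symbol in it is nullable)
Nullable: {A}


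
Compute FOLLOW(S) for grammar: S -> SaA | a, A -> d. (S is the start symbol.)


$ ∈ FOLLOW(S). For each A -> αBβ: add FIRST(β)\{ε} to FOLLOW(B); if β nullable, add FOLLOW(A).
FOLLOW(S) = {$, a}


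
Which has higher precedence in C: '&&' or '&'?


'&' is bitwise AND (level 5); '&&' is logical AND (level 2)
Higher level binds tighter
'&' has higher precedence than '&&'


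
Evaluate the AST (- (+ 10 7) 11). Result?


Evaluate inner: (+ 10 7) = 17
Evaluate root: (- 17 11) = 6
Result: 6


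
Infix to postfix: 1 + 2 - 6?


Left to right (same or higher precedence on left)
Postfix: 1 2 + 6 -


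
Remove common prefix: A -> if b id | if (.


Common prefix: 'if'
Factored: A -> if A', A' -> b id | (


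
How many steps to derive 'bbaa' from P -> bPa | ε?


Derivation: P => bPa => bbPaa => bbaa
Steps: 3


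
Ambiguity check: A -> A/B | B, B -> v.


precedence layered via separate nonterminal B: deterministic
Unambiguous


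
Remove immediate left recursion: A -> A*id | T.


Left-recursive alternatives: A*id; non-recursive: T
Introduce A': A -> TA', A' -> *idA' | ε


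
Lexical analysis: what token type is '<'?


Pattern: operator symbol
Type: OPERATOR


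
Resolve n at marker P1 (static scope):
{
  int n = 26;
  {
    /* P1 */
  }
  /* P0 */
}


P1's block does not declare n; resolves to the enclosing declaration at depth 0
n = 26


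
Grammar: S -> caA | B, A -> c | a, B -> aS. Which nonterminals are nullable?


A nonterminal is nullable iff some alternative derives ε (directly, or every symbol in it is nullable)
Nullable: {}


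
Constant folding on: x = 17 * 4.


17 * 4 = 68 at compile time
Optimized: x = 68


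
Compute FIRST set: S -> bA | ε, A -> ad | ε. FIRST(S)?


Per alternative of S: FIRST(bA) = {b}; FIRST(ε) = {ε}
FIRST(S) = {b, ε}


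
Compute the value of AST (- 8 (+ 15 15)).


Evaluate inner: (+ 15 15) = 30
Evaluate root: (- 8 30) = -22
Result: -22


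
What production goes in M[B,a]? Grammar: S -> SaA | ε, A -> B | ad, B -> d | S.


For [B, a]: 'a' ∈ FIRST(S)
Entry: B -> S


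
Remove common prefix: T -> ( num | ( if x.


Common prefix: '('
Factored: T -> ( T', T' -> num | if x


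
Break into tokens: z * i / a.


Scan left to right, longest-match per lexeme
Tokens: ID(z), OP(*), ID(i), OP(/), ID(a)


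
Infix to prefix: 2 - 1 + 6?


left-to-right (same/higher precedence on left): tree is (+ (- 2 1) 6)
Prefix: + - 2 1 6


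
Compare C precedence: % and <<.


'%' is multiplicative (level 10); '<<' is shift (level 8)
Higher level binds tighter
'%' has higher precedence than '<<'


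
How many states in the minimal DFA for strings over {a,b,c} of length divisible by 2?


Track length mod 2: states 0..1, accept at 0
Minimal DFA: 2 states


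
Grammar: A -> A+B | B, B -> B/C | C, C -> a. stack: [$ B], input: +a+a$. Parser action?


lookahead ∉ {/} so B won't extend; reduce A -> B
Action: reduce (A -> B)


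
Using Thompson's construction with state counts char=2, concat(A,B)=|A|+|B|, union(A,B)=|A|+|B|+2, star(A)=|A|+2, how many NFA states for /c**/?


Syntax tree has 1 char leaf(s), 0 union(s), 2 star(s)
chars contribute 1×2 = 2; each union adds +2; each star adds +2
Total: 2 + 0 + 4 = 6 states


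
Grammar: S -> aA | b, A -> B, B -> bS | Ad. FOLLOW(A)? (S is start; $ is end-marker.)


$ ∈ FOLLOW(S). For each A -> αBβ: add FIRST(β)\{ε} to FOLLOW(B); if β nullable, add FOLLOW(A).
FOLLOW(A) = {$, d}


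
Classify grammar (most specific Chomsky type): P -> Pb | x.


Left-linear: every RHS is a terminal or one nonterminal followed by a terminal
Classification: Type 3 (Regular)


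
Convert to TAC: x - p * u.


Break into single-operator statements:
t1 = p * u
t2 = x - t1


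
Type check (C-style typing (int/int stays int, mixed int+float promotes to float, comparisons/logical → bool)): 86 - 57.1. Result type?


Operand types: int - float
Rule: mixed int/float promotes to float; int/int stays int
Result type: float


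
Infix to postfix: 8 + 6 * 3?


* has higher precedence, evaluate 6*3 first
Postfix: 8 6 3 * +


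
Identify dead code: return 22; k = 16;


statement follows a return and is unreachable
Dead: 'k = 16'


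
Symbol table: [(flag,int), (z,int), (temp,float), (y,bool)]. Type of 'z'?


Lookup 'z' → type int


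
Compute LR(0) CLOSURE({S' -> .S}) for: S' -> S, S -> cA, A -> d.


Start: S' -> .S
For each item with dot before a nonterminal B, add B -> .γ for every B-production
Closure: [S' -> .S, S -> .cA]


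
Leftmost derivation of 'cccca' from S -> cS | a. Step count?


Derivation: S => cS => ccS => cccS => ccccS => cccca
Steps: 5


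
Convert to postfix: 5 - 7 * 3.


* has higher precedence, evaluate 7*3 first
Postfix: 5 7 3 * -


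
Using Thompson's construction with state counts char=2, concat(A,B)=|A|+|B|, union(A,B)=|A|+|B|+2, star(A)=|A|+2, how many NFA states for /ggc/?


Syntax tree has 3 char leaf(s), 0 union(s), 0 star(s)
chars contribute 3×2 = 6; each union adds +2; each star adds +2
Total: 6 + 0 + 0 = 6 states


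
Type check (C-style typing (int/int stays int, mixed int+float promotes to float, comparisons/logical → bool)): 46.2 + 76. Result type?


Operand types: float + int
Rule: mixed int/float promotes to float; int/int stays int
Result type: float


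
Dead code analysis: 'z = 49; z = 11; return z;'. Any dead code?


first assignment to z is overwritten before any read
Dead: 'z = 49'


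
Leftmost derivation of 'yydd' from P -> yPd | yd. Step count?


Derivation: P => yPd => yydd
Steps: 2


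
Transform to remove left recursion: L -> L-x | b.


Left-recursive alternatives: L-x; non-recursive: b
Introduce L': L -> bL', L' -> -xL' | ε


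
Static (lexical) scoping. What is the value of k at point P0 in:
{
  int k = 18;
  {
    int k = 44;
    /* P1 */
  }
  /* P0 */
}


k declared in the same block as P0
k = 18


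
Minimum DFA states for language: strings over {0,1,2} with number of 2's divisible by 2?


Track (count of 2) mod 2: states 0..1, accept at 0
Minimal DFA: 2 states


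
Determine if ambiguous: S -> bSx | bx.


balanced b^n…x^n: each string has a unique parse
Unambiguous


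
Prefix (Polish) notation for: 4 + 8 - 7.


left-to-right (same/higher precedence on left): tree is (- (+ 4 8) 7)
Prefix: - + 4 8 7


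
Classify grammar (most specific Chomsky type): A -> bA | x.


Right-linear: every RHS is a terminal or a terminal followed by one nonterminal
Classification: Type 3 (Regular)


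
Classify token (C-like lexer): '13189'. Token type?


Pattern: digits only
Type: INTEGER_LITERAL


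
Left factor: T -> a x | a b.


Common prefix: 'a'
Factored: T -> a T', T' -> x | b


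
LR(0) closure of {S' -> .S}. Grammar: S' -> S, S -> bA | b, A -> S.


Start: S' -> .S
For each item with dot before a nonterminal B, add B -> .γ for every B-production
Closure: [S' -> .S, S -> .bA, S -> .b]


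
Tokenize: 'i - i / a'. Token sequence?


Scan left to right, longest-match per lexeme
Tokens: ID(i), OP(-), ID(i), OP(/), ID(a)


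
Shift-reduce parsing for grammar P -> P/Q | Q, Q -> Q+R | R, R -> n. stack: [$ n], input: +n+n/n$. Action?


'n' on top is the handle for R -> n
Action: reduce (R -> n)


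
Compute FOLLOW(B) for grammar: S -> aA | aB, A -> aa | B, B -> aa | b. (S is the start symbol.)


$ ∈ FOLLOW(S). For each A -> αBβ: add FIRST(β)\{ε} to FOLLOW(B); if β nullable, add FOLLOW(A).
FOLLOW(B) = {$}


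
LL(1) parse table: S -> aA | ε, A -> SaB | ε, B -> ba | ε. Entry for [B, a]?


For [B, a]: ε is nullable and 'a' ∈ FOLLOW(B)
Entry: B -> ε


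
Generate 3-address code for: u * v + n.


Break into single-operator statements:
t1 = u * v
t2 = t1 + n


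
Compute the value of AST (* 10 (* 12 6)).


Evaluate inner: (* 12 6) = 72
Evaluate root: (* 10 72) = 720
Result: 720


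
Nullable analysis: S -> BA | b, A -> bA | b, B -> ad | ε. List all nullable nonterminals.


A nonterminal is nullable iff some alternative derives ε (directly, or every symbol in it is nullable)
Nullable: {B}


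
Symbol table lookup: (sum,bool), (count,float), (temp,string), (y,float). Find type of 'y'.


Lookup 'y' → type float


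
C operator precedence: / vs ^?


'/' is multiplicative (level 10); '^' is bitwise XOR (level 4)
Higher level binds tighter
'/' has higher precedence than '^'


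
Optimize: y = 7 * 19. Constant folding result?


7 * 19 = 133 at compile time
Optimized: y = 133


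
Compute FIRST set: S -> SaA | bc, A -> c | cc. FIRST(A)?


Per alternative of A: FIRST(c) = {c}; FIRST(cc) = {c}
FIRST(A) = {c}


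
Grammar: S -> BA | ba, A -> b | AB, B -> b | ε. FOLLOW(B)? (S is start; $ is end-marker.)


$ ∈ FOLLOW(S). For each A -> αBβ: add FIRST(β)\{ε} to FOLLOW(B); if β nullable, add FOLLOW(A).
FOLLOW(B) = {$, b}


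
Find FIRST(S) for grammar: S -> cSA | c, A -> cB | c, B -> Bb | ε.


Per alternative of S: FIRST(cSA) = {c}; FIRST(c) = {c}
FIRST(S) = {c}


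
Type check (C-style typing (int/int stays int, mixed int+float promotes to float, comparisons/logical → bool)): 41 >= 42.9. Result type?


Operand types: int >= float
Rule: comparison yields bool
Result type: bool


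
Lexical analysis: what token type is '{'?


Pattern: delimiter/punctuation
Type: PUNCTUATION


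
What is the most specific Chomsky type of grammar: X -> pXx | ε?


Single nonterminal LHS, but p^n x^n is not regular
Classification: Type 2 (Context-Free)


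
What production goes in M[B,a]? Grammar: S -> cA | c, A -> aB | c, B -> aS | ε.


For [B, a]: 'a' ∈ FIRST(aS)
Entry: B -> aS


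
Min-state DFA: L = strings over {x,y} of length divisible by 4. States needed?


Track length mod 4: states 0..3, accept at 0
Minimal DFA: 4 states


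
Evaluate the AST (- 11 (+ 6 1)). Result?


Evaluate inner: (+ 6 1) = 7
Evaluate root: (- 11 7) = 4
Result: 4


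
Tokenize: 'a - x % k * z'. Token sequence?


Scan left to right, longest-match per lexeme
Tokens: ID(a), OP(-), ID(x), OP(%), ID(k), OP(*), ID(z)


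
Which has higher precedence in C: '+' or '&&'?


'+' is additive (level 9); '&&' is logical AND (level 2)
Higher level binds tighter
'+' has higher precedence than '&&'


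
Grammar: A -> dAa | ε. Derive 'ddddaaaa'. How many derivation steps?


Derivation: A => dAa => ddAaa => dddAaaa => ddddAaaaa => ddddaaaa
Steps: 5


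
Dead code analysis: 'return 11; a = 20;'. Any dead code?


statement follows a return and is unreachable
Dead: 'a = 20'


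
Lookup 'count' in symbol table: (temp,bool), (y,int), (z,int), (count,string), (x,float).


Lookup 'count' → type string


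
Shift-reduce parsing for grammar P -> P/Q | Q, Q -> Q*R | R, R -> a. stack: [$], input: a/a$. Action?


no handle on stack; shift 'a'
Action: shift


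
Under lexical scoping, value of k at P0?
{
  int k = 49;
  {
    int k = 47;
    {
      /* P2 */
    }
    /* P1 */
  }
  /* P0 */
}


k declared in the same block as P0
k = 49


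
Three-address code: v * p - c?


Break into single-operator statements:
t1 = v * p
t2 = t1 - c


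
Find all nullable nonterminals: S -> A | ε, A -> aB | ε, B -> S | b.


A nonterminal is nullable iff some alternative derives ε (directly, or every symbol in it is nullable)
Nullable: {A, B, S}


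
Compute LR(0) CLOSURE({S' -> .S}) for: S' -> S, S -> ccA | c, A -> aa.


Start: S' -> .S
For each item with dot before a nonterminal B, add B -> .γ for every B-production
Closure: [S' -> .S, S -> .ccA, S -> .c]


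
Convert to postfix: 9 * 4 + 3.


Left to right (same or higher precedence on left)
Postfix: 9 4 * 3 +


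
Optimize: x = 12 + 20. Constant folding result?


12 + 20 = 32 at compile time
Optimized: x = 32


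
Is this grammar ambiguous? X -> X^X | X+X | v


'v^v+v' has two parse trees (no precedence encoded between ^ and +)
Ambiguous


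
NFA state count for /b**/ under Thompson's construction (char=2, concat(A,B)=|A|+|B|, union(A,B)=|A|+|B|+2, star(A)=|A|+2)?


Syntax tree has 1 char leaf(s), 0 union(s), 2 star(s)
chars contribute 1×2 = 2; each union adds +2; each star adds +2
Total: 2 + 0 + 4 = 6 states


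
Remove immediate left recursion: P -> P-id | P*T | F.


Left-recursive alternatives: P-id, P*T; non-recursive: F
Introduce P': P -> FP', P' -> -idP' | *TP' | ε


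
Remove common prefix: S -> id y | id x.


Common prefix: 'id'
Factored: S -> id S', S' -> y | x


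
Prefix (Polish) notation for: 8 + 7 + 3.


left-to-right (same/higher precedence on left): tree is (+ (+ 8 7) 3)
Prefix: + + 8 7 3


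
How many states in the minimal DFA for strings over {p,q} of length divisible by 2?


Track length mod 2: states 0..1, accept at 0
Minimal DFA: 2 states


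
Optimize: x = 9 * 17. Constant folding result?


9 * 17 = 153 at compile time
Optimized: x = 153


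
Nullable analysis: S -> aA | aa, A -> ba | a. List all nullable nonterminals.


A nonterminal is nullable iff some alternative derives ε (directly, or every symbol in it is nullable)
Nullable: {}


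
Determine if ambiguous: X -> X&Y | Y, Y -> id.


precedence layered via separate nonterminal Y: deterministic
Unambiguous


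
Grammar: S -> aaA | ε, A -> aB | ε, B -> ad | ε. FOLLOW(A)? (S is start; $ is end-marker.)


$ ∈ FOLLOW(S). For each A -> αBβ: add FIRST(β)\{ε} to FOLLOW(B); if β nullable, add FOLLOW(A).
FOLLOW(A) = {$}


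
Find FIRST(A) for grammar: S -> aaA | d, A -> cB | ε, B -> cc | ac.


Per alternative of A: FIRST(cB) = {c}; FIRST(ε) = {ε}
FIRST(A) = {c, ε}


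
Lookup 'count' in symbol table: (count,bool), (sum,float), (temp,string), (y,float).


Lookup 'count' → type bool


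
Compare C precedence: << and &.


'<<' is shift (level 8); '&' is bitwise AND (level 5)
Higher level binds tighter
'<<' has higher precedence than '&'


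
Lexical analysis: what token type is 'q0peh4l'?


Pattern: letter/underscore followed by alphanumerics, not a keyword
Type: IDENTIFIER


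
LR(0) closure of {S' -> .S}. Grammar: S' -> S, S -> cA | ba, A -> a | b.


Start: S' -> .S
For each item with dot before a nonterminal B, add B -> .γ for every B-production
Closure: [S' -> .S, S -> .cA, S -> .ba]


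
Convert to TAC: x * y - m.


Break into single-operator statements:
t1 = x * y
t2 = t1 - m


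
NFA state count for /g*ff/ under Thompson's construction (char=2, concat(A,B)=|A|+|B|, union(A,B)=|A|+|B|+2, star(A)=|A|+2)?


Syntax tree has 3 char leaf(s), 0 union(s), 1 star(s)
chars contribute 3×2 = 6; each union adds +2; each star adds +2
Total: 6 + 0 + 2 = 8 states


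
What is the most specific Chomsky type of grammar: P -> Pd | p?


Left-linear: every RHS is a terminal or one nonterminal followed by a terminal
Classification: Type 3 (Regular)


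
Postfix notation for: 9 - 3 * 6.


* has higher precedence, evaluate 3*6 first
Postfix: 9 3 6 * -


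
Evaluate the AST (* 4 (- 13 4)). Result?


Evaluate inner: (- 13 4) = 9
Evaluate root: (* 4 9) = 36
Result: 36


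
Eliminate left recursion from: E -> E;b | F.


Left-recursive alternatives: E;b; non-recursive: F
Introduce E': E -> FE', E' -> ;bE' | ε


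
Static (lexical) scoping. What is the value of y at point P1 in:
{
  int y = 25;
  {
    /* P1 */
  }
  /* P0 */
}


P1's block does not declare y; resolves to the enclosing declaration at depth 0
y = 25


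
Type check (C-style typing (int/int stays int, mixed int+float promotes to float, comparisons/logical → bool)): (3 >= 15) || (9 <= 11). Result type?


Operand types: bool || bool
Rule: logical operators take bool operands and yield bool
Result type: bool


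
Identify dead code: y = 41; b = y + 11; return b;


y is read by b's definition; b is returned
No dead code


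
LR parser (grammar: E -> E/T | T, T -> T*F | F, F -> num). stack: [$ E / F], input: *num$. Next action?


'F' (not preceded by T*) is the handle for T -> F
Action: reduce (T -> F)


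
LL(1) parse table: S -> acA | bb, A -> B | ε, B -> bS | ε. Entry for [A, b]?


For [A, b]: 'b' ∈ FIRST(B)
Entry: A -> B


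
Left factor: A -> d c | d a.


Common prefix: 'd'
Factored: A -> d A', A' -> c | a


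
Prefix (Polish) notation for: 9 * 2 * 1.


left-to-right (same/higher precedence on left): tree is (* (* 9 2) 1)
Prefix: * * 9 2 1


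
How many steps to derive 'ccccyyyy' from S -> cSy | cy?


Derivation: S => cSy => ccSyy => cccSyyy => ccccyyyy
Steps: 4


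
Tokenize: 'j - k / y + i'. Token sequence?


Scan left to right, longest-match per lexeme
Tokens: ID(j), OP(-), ID(k), OP(/), ID(y), OP(+), ID(i)


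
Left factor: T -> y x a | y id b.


Common prefix: 'y'
Factored: T -> y T', T' -> x a | id b


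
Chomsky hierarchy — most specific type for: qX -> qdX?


LHS has context (more than one symbol) and |LHS| ≤ |RHS|
Classification: Type 1 (Context-Sensitive)


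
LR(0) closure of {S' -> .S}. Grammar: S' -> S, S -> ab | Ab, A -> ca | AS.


Start: S' -> .S
For each item with dot before a nonterminal B, add B -> .γ for every B-production
Closure: [S' -> .S, S -> .ab, S -> .Ab, A -> .ca, A -> .AS]


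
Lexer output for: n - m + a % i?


Scan left to right, longest-match per lexeme
Tokens: ID(n), OP(-), ID(m), OP(+), ID(a), OP(%), ID(i)


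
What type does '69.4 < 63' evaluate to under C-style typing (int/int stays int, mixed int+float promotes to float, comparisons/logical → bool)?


Operand types: float < int
Rule: comparison yields bool
Result type: bool


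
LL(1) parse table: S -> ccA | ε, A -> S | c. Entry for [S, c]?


For [S, c]: 'c' ∈ FIRST(ccA)
Entry: S -> ccA


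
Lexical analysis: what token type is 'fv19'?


Pattern: letter/underscore followed by alphanumerics, not a keyword
Type: IDENTIFIER


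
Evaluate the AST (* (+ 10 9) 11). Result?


Evaluate inner: (+ 10 9) = 19
Evaluate root: (* 19 11) = 209
Result: 209


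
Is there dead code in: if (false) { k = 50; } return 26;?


condition is constant false, so the whole block is unreachable
Dead: 'if (false) { k = 50; }'


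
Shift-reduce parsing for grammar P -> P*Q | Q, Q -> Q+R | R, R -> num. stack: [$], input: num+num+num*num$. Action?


no handle on stack; shift 'num'
Action: shift


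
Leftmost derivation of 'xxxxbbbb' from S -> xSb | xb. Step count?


Derivation: S => xSb => xxSbb => xxxSbbb => xxxxbbbb
Steps: 4


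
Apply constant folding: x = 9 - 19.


9 - 19 = -10 at compile time
Optimized: x = -10


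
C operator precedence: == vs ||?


'==' is equality (level 6); '||' is logical OR (level 1)
Higher level binds tighter
'==' has higher precedence than '||'


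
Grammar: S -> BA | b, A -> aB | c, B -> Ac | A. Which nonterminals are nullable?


A nonterminal is nullable iff some alternative derives ε (directly, or every symbol in it is nullable)
Nullable: {}


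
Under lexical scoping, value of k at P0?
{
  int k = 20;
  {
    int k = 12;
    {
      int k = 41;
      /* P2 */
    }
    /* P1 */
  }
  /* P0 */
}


k declared in the same block as P0
k = 20


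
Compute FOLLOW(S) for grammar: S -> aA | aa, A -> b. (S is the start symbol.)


$ ∈ FOLLOW(S). For each A -> αBβ: add FIRST(β)\{ε} to FOLLOW(B); if β nullable, add FOLLOW(A).
FOLLOW(S) = {$}


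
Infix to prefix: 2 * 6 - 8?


left-to-right (same/higher precedence on left): tree is (- (* 2 6) 8)
Prefix: - * 2 6 8


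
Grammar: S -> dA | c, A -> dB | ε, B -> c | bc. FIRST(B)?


Per alternative of B: FIRST(c) = {c}; FIRST(bc) = {b}
FIRST(B) = {b, c}


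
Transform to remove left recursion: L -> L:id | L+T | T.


Left-recursive alternatives: L:id, L+T; non-recursive: T
Introduce L': L -> TL', L' -> :idL' | +TL' | ε


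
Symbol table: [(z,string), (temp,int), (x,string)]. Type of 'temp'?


Lookup 'temp' → type int


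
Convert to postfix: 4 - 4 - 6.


Left to right (same or higher precedence on left)
Postfix: 4 4 - 6 -


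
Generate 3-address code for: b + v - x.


Break into single-operator statements:
t1 = b + v
t2 = t1 - x


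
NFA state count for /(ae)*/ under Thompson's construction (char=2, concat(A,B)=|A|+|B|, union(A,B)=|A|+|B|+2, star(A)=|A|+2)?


Syntax tree has 2 char leaf(s), 0 union(s), 1 star(s)
chars contribute 2×2 = 4; each union adds +2; each star adds +2
Total: 4 + 0 + 2 = 6 states


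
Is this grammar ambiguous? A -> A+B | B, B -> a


precedence layered via separate nonterminal B: deterministic
Unambiguous


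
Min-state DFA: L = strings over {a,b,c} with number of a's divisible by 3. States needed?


Track (count of a) mod 3: states 0..2, accept at 0
Minimal DFA: 3 states


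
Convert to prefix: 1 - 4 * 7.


'*' binds tighter: tree is (- 1 (* 4 7))
Prefix: - 1 * 4 7


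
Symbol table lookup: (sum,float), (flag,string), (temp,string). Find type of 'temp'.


Lookup 'temp' → type string


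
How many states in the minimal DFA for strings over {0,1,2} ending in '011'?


Track the longest suffix of input matching a prefix of '011': 4 classes (prefixes of length 0..3)
Minimal DFA: 4 states


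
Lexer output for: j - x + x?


Scan left to right, longest-match per lexeme
Tokens: ID(j), OP(-), ID(x), OP(+), ID(x)


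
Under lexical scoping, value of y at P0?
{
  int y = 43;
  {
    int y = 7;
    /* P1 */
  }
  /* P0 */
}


y declared in the same block as P0
y = 43


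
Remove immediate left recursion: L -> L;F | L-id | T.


Left-recursive alternatives: L;F, L-id; non-recursive: T
Introduce L': L -> TL', L' -> ;FL' | -idL' | ε


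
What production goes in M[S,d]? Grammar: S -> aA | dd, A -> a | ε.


For [S, d]: 'd' ∈ FIRST(dd)
Entry: S -> dd
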